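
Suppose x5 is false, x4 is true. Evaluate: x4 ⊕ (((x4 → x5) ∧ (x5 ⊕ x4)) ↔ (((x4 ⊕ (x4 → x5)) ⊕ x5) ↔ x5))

F

Substituting x5=F, x4=T:
x4 → x5 = T → F = F
x5 ⊕ x4 = F ⊕ T = T
(x4 → x5) ∧ (x5 ⊕ x4) = F ∧ T = F
x4 → x5 = T → F = F
x4 ⊕ (x4 → x5) = T ⊕ F = T
(x4 ⊕ (x4 → x5)) ⊕ x5 = T ⊕ F = T
((x4 ⊕ (x4 → x5)) ⊕ x5) ↔ x5 = T ↔ F = F
((x4 → x5) ∧ (x5 ⊕ x4)) ↔ (((x4 ⊕ (x4 → x5)) ⊕ x5) ↔ x5) = F ↔ F = T
x4 ⊕ (((x4 → x5) ∧ (x5 ⊕ x4)) ↔ (((x4 ⊕ (x4 → x5)) ⊕ x5) ↔ x5)) = T ⊕ T = F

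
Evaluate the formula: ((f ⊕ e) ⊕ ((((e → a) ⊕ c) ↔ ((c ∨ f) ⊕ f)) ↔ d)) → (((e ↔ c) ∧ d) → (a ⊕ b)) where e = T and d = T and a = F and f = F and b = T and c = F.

Substituting e=T, d=T, a=F, f=F, b=T, c=F:
f ⊕ e = F ⊕ T = T
e → a = T → F = F
(e → a) ⊕ c = F ⊕ F = F
c ∨ f = F ∨ F = F
(c ∨ f) ⊕ f = F ⊕ F = F
((e → a) ⊕ c) ↔ ((c ∨ f) ⊕ f) = F ↔ F = T
(((e → a) ⊕ c) ↔ ((c ∨ f) ⊕ f)) ↔ d = T ↔ T = T
(f ⊕ e) ⊕ ((((e → a) ⊕ c) ↔ ((c ∨ f) ⊕ f)) ↔ d) = T ⊕ T = F
e ↔ c = T ↔ F = F
(e ↔ c) ∧ d = F ∧ T = F
a ⊕ b = F ⊕ T = T
((e ↔ c) ∧ d) → (a ⊕ b) = F → T = T
((f ⊕ e) ⊕ ((((e → a) ⊕ c) ↔ ((c ∨ f) ⊕ f)) ↔ d)) → (((e ↔ c) ∧ d) → (a ⊕ b)) = F → T = T

T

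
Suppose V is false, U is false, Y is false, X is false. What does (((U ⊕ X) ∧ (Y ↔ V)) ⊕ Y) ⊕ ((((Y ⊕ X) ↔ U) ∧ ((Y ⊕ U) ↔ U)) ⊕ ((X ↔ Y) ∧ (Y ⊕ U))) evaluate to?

True

U ⊕ X = False ⊕ False = False
Y ↔ V = False ↔ False = True
(U ⊕ X) ∧ (Y ↔ V) = False ∧ True = False
((U ⊕ X) ∧ (Y ↔ V)) ⊕ Y = False ⊕ False = False
Y ⊕ X = False ⊕ False = False
(Y ⊕ X) ↔ U = False ↔ False = True
Y ⊕ U = False ⊕ False = False
(Y ⊕ U) ↔ U = False ↔ False = True
((Y ⊕ X) ↔ U) ∧ ((Y ⊕ U) ↔ U) = True ∧ True = True
X ↔ Y = False ↔ False = True
Y ⊕ U = False ⊕ False = False
(X ↔ Y) ∧ (Y ⊕ U) = True ∧ False = False
(((Y ⊕ X) ↔ U) ∧ ((Y ⊕ U) ↔ U)) ⊕ ((X ↔ Y) ∧ (Y ⊕ U)) = True ⊕ False = True
(((U ⊕ X) ∧ (Y ↔ V)) ⊕ Y) ⊕ ((((Y ⊕ X) ↔ U) ∧ ((Y ⊕ U) ↔ U)) ⊕ ((X ↔ Y) ∧ (Y ⊕ U))) = False ⊕ True = True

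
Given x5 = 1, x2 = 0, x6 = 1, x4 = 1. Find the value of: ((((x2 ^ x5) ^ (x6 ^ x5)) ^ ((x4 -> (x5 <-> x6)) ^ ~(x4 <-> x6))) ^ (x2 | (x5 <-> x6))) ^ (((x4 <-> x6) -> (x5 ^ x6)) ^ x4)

0

x2 ^ x5 = 0 ^ 1 = 1
x6 ^ x5 = 1 ^ 1 = 0
(x2 ^ x5) ^ (x6 ^ x5) = 1 ^ 0 = 1
x5 <-> x6 = 1 <-> 1 = 1
x4 -> (x5 <-> x6) = 1 -> 1 = 1
x4 <-> x6 = 1 <-> 1 = 1
~(x4 <-> x6) = ~1 = 0
(x4 -> (x5 <-> x6)) ^ ~(x4 <-> x6) = 1 ^ 0 = 1
((x2 ^ x5) ^ (x6 ^ x5)) ^ ((x4 -> (x5 <-> x6)) ^ ~(x4 <-> x6)) = 1 ^ 1 = 0
x5 <-> x6 = 1 <-> 1 = 1
x2 | (x5 <-> x6) = 0 | 1 = 1
(((x2 ^ x5) ^ (x6 ^ x5)) ^ ((x4 -> (x5 <-> x6)) ^ ~(x4 <-> x6))) ^ (x2 | (x5 <-> x6)) = 0 ^ 1 = 1
x4 <-> x6 = 1 <-> 1 = 1
x5 ^ x6 = 1 ^ 1 = 0
(x4 <-> x6) -> (x5 ^ x6) = 1 -> 0 = 0
((x4 <-> x6) -> (x5 ^ x6)) ^ x4 = 0 ^ 1 = 1
((((x2 ^ x5) ^ (x6 ^ x5)) ^ ((x4 -> (x5 <-> x6)) ^ ~(x4 <-> x6))) ^ (x2 | (x5 <-> x6))) ^ (((x4 <-> x6) -> (x5 ^ x6)) ^ x4) = 1 ^ 1 = 0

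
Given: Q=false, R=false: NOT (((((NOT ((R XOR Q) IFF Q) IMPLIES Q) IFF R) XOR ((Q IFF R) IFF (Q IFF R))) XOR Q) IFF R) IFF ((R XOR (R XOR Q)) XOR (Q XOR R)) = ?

R XOR Q = false XOR false = false
(R XOR Q) IFF Q = false IFF false = true
NOT ((R XOR Q) IFF Q) = NOT true = false
NOT ((R XOR Q) IFF Q) IMPLIES Q = false IMPLIES false = true
(NOT ((R XOR Q) IFF Q) IMPLIES Q) IFF R = true IFF false = false
Q IFF R = false IFF false = true
Q IFF R = false IFF false = true
(Q IFF R) IFF (Q IFF R) = true IFF true = true
((NOT ((R XOR Q) IFF Q) IMPLIES Q) IFF R) XOR ((Q IFF R) IFF (Q IFF R)) = false XOR true = true
(((NOT ((R XOR Q) IFF Q) IMPLIES Q) IFF R) XOR ((Q IFF R) IFF (Q IFF R))) XOR Q = true XOR false = true
((((NOT ((R XOR Q) IFF Q) IMPLIES Q) IFF R) XOR ((Q IFF R) IFF (Q IFF R))) XOR Q) IFF R = true IFF false = false
NOT (((((NOT ((R XOR Q) IFF Q) IMPLIES Q) IFF R) XOR ((Q IFF R) IFF (Q IFF R))) XOR Q) IFF R) = NOT false = true
R XOR Q = false XOR false = false
R XOR (R XOR Q) = false XOR false = false
Q XOR R = false XOR false = false
(R XOR (R XOR Q)) XOR (Q XOR R) = false XOR false = false
NOT (((((NOT ((R XOR Q) IFF Q) IMPLIES Q) IFF R) XOR ((Q IFF R) IFF (Q IFF R))) XOR Q) IFF R) IFF ((R XOR (R XOR Q)) XOR (Q XOR R)) = true IFF false = false

false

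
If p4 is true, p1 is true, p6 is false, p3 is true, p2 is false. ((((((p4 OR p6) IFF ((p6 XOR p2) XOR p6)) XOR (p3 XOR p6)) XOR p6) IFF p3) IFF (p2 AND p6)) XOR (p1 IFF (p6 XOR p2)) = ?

false

p4 OR p6 = true OR false = true
p6 XOR p2 = false XOR false = false
(p6 XOR p2) XOR p6 = false XOR false = false
(p4 OR p6) IFF ((p6 XOR p2) XOR p6) = true IFF false = false
p3 XOR p6 = true XOR false = true
((p4 OR p6) IFF ((p6 XOR p2) XOR p6)) XOR (p3 XOR p6) = false XOR true = true
(((p4 OR p6) IFF ((p6 XOR p2) XOR p6)) XOR (p3 XOR p6)) XOR p6 = true XOR false = true
((((p4 OR p6) IFF ((p6 XOR p2) XOR p6)) XOR (p3 XOR p6)) XOR p6) IFF p3 = true IFF true = true
p2 AND p6 = false AND false = false
(((((p4 OR p6) IFF ((p6 XOR p2) XOR p6)) XOR (p3 XOR p6)) XOR p6) IFF p3) IFF (p2 AND p6) = true IFF false = false
p6 XOR p2 = false XOR false = false
p1 IFF (p6 XOR p2) = true IFF false = false
((((((p4 OR p6) IFF ((p6 XOR p2) XOR p6)) XOR (p3 XOR p6)) XOR p6) IFF p3) IFF (p2 AND p6)) XOR (p1 IFF (p6 XOR p2)) = false XOR false = false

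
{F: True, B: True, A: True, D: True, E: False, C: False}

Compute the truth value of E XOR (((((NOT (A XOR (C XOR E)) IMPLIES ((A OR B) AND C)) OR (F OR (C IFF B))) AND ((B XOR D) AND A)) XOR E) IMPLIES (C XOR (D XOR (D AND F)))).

C XOR E = False XOR False = False
A XOR (C XOR E) = True XOR False = True
NOT (A XOR (C XOR E)) = NOT True = False
A OR B = True OR True = True
(A OR B) AND C = True AND False = False
NOT (A XOR (C XOR E)) IMPLIES ((A OR B) AND C) = False IMPLIES False = True
C IFF B = False IFF True = False
F OR (C IFF B) = True OR False = True
(NOT (A XOR (C XOR E)) IMPLIES ((A OR B) AND C)) OR (F OR (C IFF B)) = True OR True = True
B XOR D = True XOR True = False
(B XOR D) AND A = False AND True = False
((NOT (A XOR (C XOR E)) IMPLIES ((A OR B) AND C)) OR (F OR (C IFF B))) AND ((B XOR D) AND A) = True AND False = False
(((NOT (A XOR (C XOR E)) IMPLIES ((A OR B) AND C)) OR (F OR (C IFF B))) AND ((B XOR D) AND A)) XOR E = False XOR False = False
D AND F = True AND True = True
D XOR (D AND F) = True XOR True = False
C XOR (D XOR (D AND F)) = False XOR False = False
((((NOT (A XOR (C XOR E)) IMPLIES ((A OR B) AND C)) OR (F OR (C IFF B))) AND ((B XOR D) AND A)) XOR E) IMPLIES (C XOR (D XOR (D AND F))) = False IMPLIES False = True
E XOR (((((NOT (A XOR (C XOR E)) IMPLIES ((A OR B) AND C)) OR (F OR (C IFF B))) AND ((B XOR D) AND A)) XOR E) IMPLIES (C XOR (D XOR (D AND F)))) = False XOR True = True

True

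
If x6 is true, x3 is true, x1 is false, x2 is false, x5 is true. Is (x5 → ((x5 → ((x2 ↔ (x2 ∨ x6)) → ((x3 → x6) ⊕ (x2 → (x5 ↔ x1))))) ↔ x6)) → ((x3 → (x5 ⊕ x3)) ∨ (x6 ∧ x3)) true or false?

True

x2 ∨ x6 = False ∨ True = True
x2 ↔ (x2 ∨ x6) = False ↔ True = False
x3 → x6 = True → True = True
x5 ↔ x1 = True ↔ False = False
x2 → (x5 ↔ x1) = False → False = True
(x3 → x6) ⊕ (x2 → (x5 ↔ x1)) = True ⊕ True = False
(x2 ↔ (x2 ∨ x6)) → ((x3 → x6) ⊕ (x2 → (x5 ↔ x1))) = False → False = True
x5 → ((x2 ↔ (x2 ∨ x6)) → ((x3 → x6) ⊕ (x2 → (x5 ↔ x1)))) = True → True = True
(x5 → ((x2 ↔ (x2 ∨ x6)) → ((x3 → x6) ⊕ (x2 → (x5 ↔ x1))))) ↔ x6 = True ↔ True = True
x5 → ((x5 → ((x2 ↔ (x2 ∨ x6)) → ((x3 → x6) ⊕ (x2 → (x5 ↔ x1))))) ↔ x6) = True → True = True
x5 ⊕ x3 = True ⊕ True = False
x3 → (x5 ⊕ x3) = True → False = False
x6 ∧ x3 = True ∧ True = True
(x3 → (x5 ⊕ x3)) ∨ (x6 ∧ x3) = False ∨ True = True
(x5 → ((x5 → ((x2 ↔ (x2 ∨ x6)) → ((x3 → x6) ⊕ (x2 → (x5 ↔ x1))))) ↔ x6)) → ((x3 → (x5 ⊕ x3)) ∨ (x6 ∧ x3)) = True → True = True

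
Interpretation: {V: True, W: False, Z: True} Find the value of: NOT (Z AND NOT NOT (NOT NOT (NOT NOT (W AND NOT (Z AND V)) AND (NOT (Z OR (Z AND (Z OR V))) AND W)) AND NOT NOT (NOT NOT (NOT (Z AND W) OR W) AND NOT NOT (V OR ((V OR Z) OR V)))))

True

Z AND V = True AND True = True
NOT (Z AND V) = NOT True = False
W AND NOT (Z AND V) = False AND False = False
NOT (W AND NOT (Z AND V)) = NOT False = True
NOT NOT (W AND NOT (Z AND V)) = NOT True = False
Z OR V = True OR True = True
Z AND (Z OR V) = True AND True = True
Z OR (Z AND (Z OR V)) = True OR True = True
NOT (Z OR (Z AND (Z OR V))) = NOT True = False
NOT (Z OR (Z AND (Z OR V))) AND W = False AND False = False
NOT NOT (W AND NOT (Z AND V)) AND (NOT (Z OR (Z AND (Z OR V))) AND W) = False AND False = False
NOT (NOT NOT (W AND NOT (Z AND V)) AND (NOT (Z OR (Z AND (Z OR V))) AND W)) = NOT False = True
NOT NOT (NOT NOT (W AND NOT (Z AND V)) AND (NOT (Z OR (Z AND (Z OR V))) AND W)) = NOT True = False
Z AND W = True AND False = False
NOT (Z AND W) = NOT False = True
NOT (Z AND W) OR W = True OR False = True
NOT (NOT (Z AND W) OR W) = NOT True = False
NOT NOT (NOT (Z AND W) OR W) = NOT False = True
V OR Z = True OR True = True
(V OR Z) OR V = True OR True = True
V OR ((V OR Z) OR V) = True OR True = True
NOT (V OR ((V OR Z) OR V)) = NOT True = False
NOT NOT (V OR ((V OR Z) OR V)) = NOT False = True
NOT NOT (NOT (Z AND W) OR W) AND NOT NOT (V OR ((V OR Z) OR V)) = True AND True = True
NOT (NOT NOT (NOT (Z AND W) OR W) AND NOT NOT (V OR ((V OR Z) OR V))) = NOT True = False
NOT NOT (NOT NOT (NOT (Z AND W) OR W) AND NOT NOT (V OR ((V OR Z) OR V))) = NOT False = True
NOT NOT (NOT NOT (W AND NOT (Z AND V)) AND (NOT (Z OR (Z AND (Z OR V))) AND W)) AND NOT NOT (NOT NOT (NOT (Z AND W) OR W) AND NOT NOT (V OR ((V OR Z) OR V))) = False AND True = False
NOT (NOT NOT (NOT NOT (W AND NOT (Z AND V)) AND (NOT (Z OR (Z AND (Z OR V))) AND W)) AND NOT NOT (NOT NOT (NOT (Z AND W) OR W) AND NOT NOT (V OR ((V OR Z) OR V)))) = NOT False = True
NOT NOT (NOT NOT (NOT NOT (W AND NOT (Z AND V)) AND (NOT (Z OR (Z AND (Z OR V))) AND W)) AND NOT NOT (NOT NOT (NOT (Z AND W) OR W) AND NOT NOT (V OR ((V OR Z) OR V)))) = NOT True = False
Z AND NOT NOT (NOT NOT (NOT NOT (W AND NOT (Z AND V)) AND (NOT (Z OR (Z AND (Z OR V))) AND W)) AND NOT NOT (NOT NOT (NOT (Z AND W) OR W) AND NOT NOT (V OR ((V OR Z) OR V)))) = True AND False = False
NOT (Z AND NOT NOT (NOT NOT (NOT NOT (W AND NOT (Z AND V)) AND (NOT (Z OR (Z AND (Z OR V))) AND W)) AND NOT NOT (NOT NOT (NOT (Z AND W) OR W) AND NOT NOT (V OR ((V OR Z) OR V))))) = NOT False = True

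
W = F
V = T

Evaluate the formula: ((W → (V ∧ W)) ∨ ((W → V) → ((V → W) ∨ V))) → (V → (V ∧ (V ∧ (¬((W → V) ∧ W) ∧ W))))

F

V ∧ W = T ∧ F = F
W → (V ∧ W) = F → F = T
W → V = F → T = T
V → W = T → F = F
(V → W) ∨ V = F ∨ T = T
(W → V) → ((V → W) ∨ V) = T → T = T
(W → (V ∧ W)) ∨ ((W → V) → ((V → W) ∨ V)) = T ∨ T = T
W → V = F → T = T
(W → V) ∧ W = T ∧ F = F
¬((W → V) ∧ W) = ¬F = T
¬((W → V) ∧ W) ∧ W = T ∧ F = F
V ∧ (¬((W → V) ∧ W) ∧ W) = T ∧ F = F
V ∧ (V ∧ (¬((W → V) ∧ W) ∧ W)) = T ∧ F = F
V → (V ∧ (V ∧ (¬((W → V) ∧ W) ∧ W))) = T → F = F
((W → (V ∧ W)) ∨ ((W → V) → ((V → W) ∨ V))) → (V → (V ∧ (V ∧ (¬((W → V) ∧ W) ∧ W)))) = T → F = F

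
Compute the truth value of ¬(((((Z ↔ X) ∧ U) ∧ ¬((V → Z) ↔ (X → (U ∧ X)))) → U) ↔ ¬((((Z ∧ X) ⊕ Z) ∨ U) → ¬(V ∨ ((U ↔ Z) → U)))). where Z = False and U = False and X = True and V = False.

Z ↔ X = False ↔ True = False
(Z ↔ X) ∧ U = False ∧ False = False
V → Z = False → False = True
U ∧ X = False ∧ True = False
X → (U ∧ X) = True → False = False
(V → Z) ↔ (X → (U ∧ X)) = True ↔ False = False
¬((V → Z) ↔ (X → (U ∧ X))) = ¬False = True
((Z ↔ X) ∧ U) ∧ ¬((V → Z) ↔ (X → (U ∧ X))) = False ∧ True = False
(((Z ↔ X) ∧ U) ∧ ¬((V → Z) ↔ (X → (U ∧ X)))) → U = False → False = True
Z ∧ X = False ∧ True = False
(Z ∧ X) ⊕ Z = False ⊕ False = False
((Z ∧ X) ⊕ Z) ∨ U = False ∨ False = False
U ↔ Z = False ↔ False = True
(U ↔ Z) → U = True → False = False
V ∨ ((U ↔ Z) → U) = False ∨ False = False
¬(V ∨ ((U ↔ Z) → U)) = ¬False = True
(((Z ∧ X) ⊕ Z) ∨ U) → ¬(V ∨ ((U ↔ Z) → U)) = False → True = True
¬((((Z ∧ X) ⊕ Z) ∨ U) → ¬(V ∨ ((U ↔ Z) → U))) = ¬True = False
((((Z ↔ X) ∧ U) ∧ ¬((V → Z) ↔ (X → (U ∧ X)))) → U) ↔ ¬((((Z ∧ X) ⊕ Z) ∨ U) → ¬(V ∨ ((U ↔ Z) → U))) = True ↔ False = False
¬(((((Z ↔ X) ∧ U) ∧ ¬((V → Z) ↔ (X → (U ∧ X)))) → U) ↔ ¬((((Z ∧ X) ⊕ Z) ∨ U) → ¬(V ∨ ((U ↔ Z) → U)))) = ¬False = True

True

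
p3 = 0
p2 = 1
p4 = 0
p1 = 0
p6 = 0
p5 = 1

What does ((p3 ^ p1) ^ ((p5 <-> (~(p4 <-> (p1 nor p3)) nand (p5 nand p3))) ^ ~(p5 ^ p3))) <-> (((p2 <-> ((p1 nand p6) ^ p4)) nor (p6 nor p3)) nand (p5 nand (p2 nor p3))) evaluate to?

0

p3 ^ p1 = 0 ^ 0 = 0
p1 nor p3 = 0 nor 0 = 1
p4 <-> (p1 nor p3) = 0 <-> 1 = 0
~(p4 <-> (p1 nor p3)) = ~0 = 1
p5 nand p3 = 1 nand 0 = 1
~(p4 <-> (p1 nor p3)) nand (p5 nand p3) = 1 nand 1 = 0
p5 <-> (~(p4 <-> (p1 nor p3)) nand (p5 nand p3)) = 1 <-> 0 = 0
p5 ^ p3 = 1 ^ 0 = 1
~(p5 ^ p3) = ~1 = 0
(p5 <-> (~(p4 <-> (p1 nor p3)) nand (p5 nand p3))) ^ ~(p5 ^ p3) = 0 ^ 0 = 0
(p3 ^ p1) ^ ((p5 <-> (~(p4 <-> (p1 nor p3)) nand (p5 nand p3))) ^ ~(p5 ^ p3)) = 0 ^ 0 = 0
p1 nand p6 = 0 nand 0 = 1
(p1 nand p6) ^ p4 = 1 ^ 0 = 1
p2 <-> ((p1 nand p6) ^ p4) = 1 <-> 1 = 1
p6 nor p3 = 0 nor 0 = 1
(p2 <-> ((p1 nand p6) ^ p4)) nor (p6 nor p3) = 1 nor 1 = 0
p2 nor p3 = 1 nor 0 = 0
p5 nand (p2 nor p3) = 1 nand 0 = 1
((p2 <-> ((p1 nand p6) ^ p4)) nor (p6 nor p3)) nand (p5 nand (p2 nor p3)) = 0 nand 1 = 1
((p3 ^ p1) ^ ((p5 <-> (~(p4 <-> (p1 nor p3)) nand (p5 nand p3))) ^ ~(p5 ^ p3))) <-> (((p2 <-> ((p1 nand p6) ^ p4)) nor (p6 nor p3)) nand (p5 nand (p2 nor p3))) = 0 <-> 1 = 0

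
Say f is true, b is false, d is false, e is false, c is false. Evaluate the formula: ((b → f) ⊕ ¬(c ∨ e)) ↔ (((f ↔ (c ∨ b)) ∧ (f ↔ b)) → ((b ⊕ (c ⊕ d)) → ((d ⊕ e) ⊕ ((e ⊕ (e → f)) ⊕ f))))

False

Substituting f=True, b=False, d=False, e=False, c=False:
b → f = False → True = True
c ∨ e = False ∨ False = False
¬(c ∨ e) = ¬False = True
(b → f) ⊕ ¬(c ∨ e) = True ⊕ True = False
c ∨ b = False ∨ False = False
f ↔ (c ∨ b) = True ↔ False = False
f ↔ b = True ↔ False = False
(f ↔ (c ∨ b)) ∧ (f ↔ b) = False ∧ False = False
c ⊕ d = False ⊕ False = False
b ⊕ (c ⊕ d) = False ⊕ False = False
d ⊕ e = False ⊕ False = False
e → f = False → True = True
e ⊕ (e → f) = False ⊕ True = True
(e ⊕ (e → f)) ⊕ f = True ⊕ True = False
(d ⊕ e) ⊕ ((e ⊕ (e → f)) ⊕ f) = False ⊕ False = False
(b ⊕ (c ⊕ d)) → ((d ⊕ e) ⊕ ((e ⊕ (e → f)) ⊕ f)) = False → False = True
((f ↔ (c ∨ b)) ∧ (f ↔ b)) → ((b ⊕ (c ⊕ d)) → ((d ⊕ e) ⊕ ((e ⊕ (e → f)) ⊕ f))) = False → True = True
((b → f) ⊕ ¬(c ∨ e)) ↔ (((f ↔ (c ∨ b)) ∧ (f ↔ b)) → ((b ⊕ (c ⊕ d)) → ((d ⊕ e) ⊕ ((e ⊕ (e → f)) ⊕ f)))) = False ↔ True = False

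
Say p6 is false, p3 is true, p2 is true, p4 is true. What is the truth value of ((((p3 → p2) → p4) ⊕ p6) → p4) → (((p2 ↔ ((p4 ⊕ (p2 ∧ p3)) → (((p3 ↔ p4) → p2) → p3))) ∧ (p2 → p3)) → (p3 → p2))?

T

p3 → p2 = T → T = T
(p3 → p2) → p4 = T → T = T
((p3 → p2) → p4) ⊕ p6 = T ⊕ F = T
(((p3 → p2) → p4) ⊕ p6) → p4 = T → T = T
p2 ∧ p3 = T ∧ T = T
p4 ⊕ (p2 ∧ p3) = T ⊕ T = F
p3 ↔ p4 = T ↔ T = T
(p3 ↔ p4) → p2 = T → T = T
((p3 ↔ p4) → p2) → p3 = T → T = T
(p4 ⊕ (p2 ∧ p3)) → (((p3 ↔ p4) → p2) → p3) = F → T = T
p2 ↔ ((p4 ⊕ (p2 ∧ p3)) → (((p3 ↔ p4) → p2) → p3)) = T ↔ T = T
p2 → p3 = T → T = T
(p2 ↔ ((p4 ⊕ (p2 ∧ p3)) → (((p3 ↔ p4) → p2) → p3))) ∧ (p2 → p3) = T ∧ T = T
p3 → p2 = T → T = T
((p2 ↔ ((p4 ⊕ (p2 ∧ p3)) → (((p3 ↔ p4) → p2) → p3))) ∧ (p2 → p3)) → (p3 → p2) = T → T = T
((((p3 → p2) → p4) ⊕ p6) → p4) → (((p2 ↔ ((p4 ⊕ (p2 ∧ p3)) → (((p3 ↔ p4) → p2) → p3))) ∧ (p2 → p3)) → (p3 → p2)) = T → T = T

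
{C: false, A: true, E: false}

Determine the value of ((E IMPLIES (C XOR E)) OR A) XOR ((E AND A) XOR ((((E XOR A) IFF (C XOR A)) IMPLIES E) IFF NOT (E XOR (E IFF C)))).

C XOR E = false XOR false = false
E IMPLIES (C XOR E) = false IMPLIES false = true
(E IMPLIES (C XOR E)) OR A = true OR true = true
E AND A = false AND true = false
E XOR A = false XOR true = true
C XOR A = false XOR true = true
(E XOR A) IFF (C XOR A) = true IFF true = true
((E XOR A) IFF (C XOR A)) IMPLIES E = true IMPLIES false = false
E IFF C = false IFF false = true
E XOR (E IFF C) = false XOR true = true
NOT (E XOR (E IFF C)) = NOT true = false
(((E XOR A) IFF (C XOR A)) IMPLIES E) IFF NOT (E XOR (E IFF C)) = false IFF false = true
(E AND A) XOR ((((E XOR A) IFF (C XOR A)) IMPLIES E) IFF NOT (E XOR (E IFF C))) = false XOR true = true
((E IMPLIES (C XOR E)) OR A) XOR ((E AND A) XOR ((((E XOR A) IFF (C XOR A)) IMPLIES E) IFF NOT (E XOR (E IFF C)))) = true XOR true = false

false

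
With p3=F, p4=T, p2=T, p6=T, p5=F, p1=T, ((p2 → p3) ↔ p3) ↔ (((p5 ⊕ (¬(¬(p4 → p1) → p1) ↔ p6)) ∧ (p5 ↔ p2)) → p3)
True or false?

p2 → p3 = T → F = F
(p2 → p3) ↔ p3 = F ↔ F = T
p4 → p1 = T → T = T
¬(p4 → p1) = ¬T = F
¬(p4 → p1) → p1 = F → T = T
¬(¬(p4 → p1) → p1) = ¬T = F
¬(¬(p4 → p1) → p1) ↔ p6 = F ↔ T = F
p5 ⊕ (¬(¬(p4 → p1) → p1) ↔ p6) = F ⊕ F = F
p5 ↔ p2 = F ↔ T = F
(p5 ⊕ (¬(¬(p4 → p1) → p1) ↔ p6)) ∧ (p5 ↔ p2) = F ∧ F = F
((p5 ⊕ (¬(¬(p4 → p1) → p1) ↔ p6)) ∧ (p5 ↔ p2)) → p3 = F → F = T
((p2 → p3) ↔ p3) ↔ (((p5 ⊕ (¬(¬(p4 → p1) → p1) ↔ p6)) ∧ (p5 ↔ p2)) → p3) = T ↔ T = T

T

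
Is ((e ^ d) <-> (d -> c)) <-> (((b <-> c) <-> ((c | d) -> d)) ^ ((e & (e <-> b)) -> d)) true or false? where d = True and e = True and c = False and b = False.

False

e ^ d = True ^ True = False
d -> c = True -> False = False
(e ^ d) <-> (d -> c) = False <-> False = True
b <-> c = False <-> False = True
c | d = False | True = True
(c | d) -> d = True -> True = True
(b <-> c) <-> ((c | d) -> d) = True <-> True = True
e <-> b = True <-> False = False
e & (e <-> b) = True & False = False
(e & (e <-> b)) -> d = False -> True = True
((b <-> c) <-> ((c | d) -> d)) ^ ((e & (e <-> b)) -> d) = True ^ True = False
((e ^ d) <-> (d -> c)) <-> (((b <-> c) <-> ((c | d) -> d)) ^ ((e & (e <-> b)) -> d)) = True <-> False = False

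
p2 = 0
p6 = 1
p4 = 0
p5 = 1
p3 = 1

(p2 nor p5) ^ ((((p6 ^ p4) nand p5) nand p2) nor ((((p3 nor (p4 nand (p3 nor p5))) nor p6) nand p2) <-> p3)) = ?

Substituting p2=0, p6=1, p4=0, p5=1, p3=1:
p2 nor p5 = 0 nor 1 = 0
p6 ^ p4 = 1 ^ 0 = 1
(p6 ^ p4) nand p5 = 1 nand 1 = 0
((p6 ^ p4) nand p5) nand p2 = 0 nand 0 = 1
p3 nor p5 = 1 nor 1 = 0
p4 nand (p3 nor p5) = 0 nand 0 = 1
p3 nor (p4 nand (p3 nor p5)) = 1 nor 1 = 0
(p3 nor (p4 nand (p3 nor p5))) nor p6 = 0 nor 1 = 0
((p3 nor (p4 nand (p3 nor p5))) nor p6) nand p2 = 0 nand 0 = 1
(((p3 nor (p4 nand (p3 nor p5))) nor p6) nand p2) <-> p3 = 1 <-> 1 = 1
(((p6 ^ p4) nand p5) nand p2) nor ((((p3 nor (p4 nand (p3 nor p5))) nor p6) nand p2) <-> p3) = 1 nor 1 = 0
(p2 nor p5) ^ ((((p6 ^ p4) nand p5) nand p2) nor ((((p3 nor (p4 nand (p3 nor p5))) nor p6) nand p2) <-> p3)) = 0 ^ 0 = 0

0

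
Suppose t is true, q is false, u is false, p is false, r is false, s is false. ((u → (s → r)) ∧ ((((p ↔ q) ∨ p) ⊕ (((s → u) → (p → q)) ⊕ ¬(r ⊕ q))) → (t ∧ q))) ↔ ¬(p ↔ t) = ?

F

s → r = F → F = T
u → (s → r) = F → T = T
p ↔ q = F ↔ F = T
(p ↔ q) ∨ p = T ∨ F = T
s → u = F → F = T
p → q = F → F = T
(s → u) → (p → q) = T → T = T
r ⊕ q = F ⊕ F = F
¬(r ⊕ q) = ¬F = T
((s → u) → (p → q)) ⊕ ¬(r ⊕ q) = T ⊕ T = F
((p ↔ q) ∨ p) ⊕ (((s → u) → (p → q)) ⊕ ¬(r ⊕ q)) = T ⊕ F = T
t ∧ q = T ∧ F = F
(((p ↔ q) ∨ p) ⊕ (((s → u) → (p → q)) ⊕ ¬(r ⊕ q))) → (t ∧ q) = T → F = F
(u → (s → r)) ∧ ((((p ↔ q) ∨ p) ⊕ (((s → u) → (p → q)) ⊕ ¬(r ⊕ q))) → (t ∧ q)) = T ∧ F = F
p ↔ t = F ↔ T = F
¬(p ↔ t) = ¬F = T
((u → (s → r)) ∧ ((((p ↔ q) ∨ p) ⊕ (((s → u) → (p → q)) ⊕ ¬(r ⊕ q))) → (t ∧ q))) ↔ ¬(p ↔ t) = F ↔ T = F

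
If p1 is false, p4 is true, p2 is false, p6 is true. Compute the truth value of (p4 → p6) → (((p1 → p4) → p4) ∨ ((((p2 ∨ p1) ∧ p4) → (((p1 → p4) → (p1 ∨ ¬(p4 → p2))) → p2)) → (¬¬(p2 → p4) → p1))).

p4 → p6 = T → T = T
p1 → p4 = F → T = T
(p1 → p4) → p4 = T → T = T
p2 ∨ p1 = F ∨ F = F
(p2 ∨ p1) ∧ p4 = F ∧ T = F
p1 → p4 = F → T = T
p4 → p2 = T → F = F
¬(p4 → p2) = ¬F = T
p1 ∨ ¬(p4 → p2) = F ∨ T = T
(p1 → p4) → (p1 ∨ ¬(p4 → p2)) = T → T = T
((p1 → p4) → (p1 ∨ ¬(p4 → p2))) → p2 = T → F = F
((p2 ∨ p1) ∧ p4) → (((p1 → p4) → (p1 ∨ ¬(p4 → p2))) → p2) = F → F = T
p2 → p4 = F → T = T
¬(p2 → p4) = ¬T = F
¬¬(p2 → p4) = ¬F = T
¬¬(p2 → p4) → p1 = T → F = F
(((p2 ∨ p1) ∧ p4) → (((p1 → p4) → (p1 ∨ ¬(p4 → p2))) → p2)) → (¬¬(p2 → p4) → p1) = T → F = F
((p1 → p4) → p4) ∨ ((((p2 ∨ p1) ∧ p4) → (((p1 → p4) → (p1 ∨ ¬(p4 → p2))) → p2)) → (¬¬(p2 → p4) → p1)) = T ∨ F = T
(p4 → p6) → (((p1 → p4) → p4) ∨ ((((p2 ∨ p1) ∧ p4) → (((p1 → p4) → (p1 ∨ ¬(p4 → p2))) → p2)) → (¬¬(p2 → p4) → p1))) = T → T = T

T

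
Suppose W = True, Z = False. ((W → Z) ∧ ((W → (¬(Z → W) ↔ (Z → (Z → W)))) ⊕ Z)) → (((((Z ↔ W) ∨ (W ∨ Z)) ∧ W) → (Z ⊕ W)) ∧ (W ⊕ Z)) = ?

Substituting W=True, Z=False:
W → Z = True → False = False
Z → W = False → True = True
¬(Z → W) = ¬True = False
Z → W = False → True = True
Z → (Z → W) = False → True = True
¬(Z → W) ↔ (Z → (Z → W)) = False ↔ True = False
W → (¬(Z → W) ↔ (Z → (Z → W))) = True → False = False
(W → (¬(Z → W) ↔ (Z → (Z → W)))) ⊕ Z = False ⊕ False = False
(W → Z) ∧ ((W → (¬(Z → W) ↔ (Z → (Z → W)))) ⊕ Z) = False ∧ False = False
Z ↔ W = False ↔ True = False
W ∨ Z = True ∨ False = True
(Z ↔ W) ∨ (W ∨ Z) = False ∨ True = True
((Z ↔ W) ∨ (W ∨ Z)) ∧ W = True ∧ True = True
Z ⊕ W = False ⊕ True = True
(((Z ↔ W) ∨ (W ∨ Z)) ∧ W) → (Z ⊕ W) = True → True = True
W ⊕ Z = True ⊕ False = True
((((Z ↔ W) ∨ (W ∨ Z)) ∧ W) → (Z ⊕ W)) ∧ (W ⊕ Z) = True ∧ True = True
((W → Z) ∧ ((W → (¬(Z → W) ↔ (Z → (Z → W)))) ⊕ Z)) → (((((Z ↔ W) ∨ (W ∨ Z)) ∧ W) → (Z ⊕ W)) ∧ (W ⊕ Z)) = False → True = True

True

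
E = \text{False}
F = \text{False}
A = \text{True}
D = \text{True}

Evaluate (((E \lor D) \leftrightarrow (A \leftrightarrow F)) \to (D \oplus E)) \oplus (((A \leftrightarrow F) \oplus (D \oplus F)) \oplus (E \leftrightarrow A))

\text{False}

Substituting E=\text{False}, F=\text{False}, A=\text{True}, D=\text{True}:
E \lor D = \text{False} \lor \text{True} = \text{True}
A \leftrightarrow F = \text{True} \leftrightarrow \text{False} = \text{False}
(E \lor D) \leftrightarrow (A \leftrightarrow F) = \text{True} \leftrightarrow \text{False} = \text{False}
D \oplus E = \text{True} \oplus \text{False} = \text{True}
((E \lor D) \leftrightarrow (A \leftrightarrow F)) \to (D \oplus E) = \text{False} \to \text{True} = \text{True}
A \leftrightarrow F = \text{True} \leftrightarrow \text{False} = \text{False}
D \oplus F = \text{True} \oplus \text{False} = \text{True}
(A \leftrightarrow F) \oplus (D \oplus F) = \text{False} \oplus \text{True} = \text{True}
E \leftrightarrow A = \text{False} \leftrightarrow \text{True} = \text{False}
((A \leftrightarrow F) \oplus (D \oplus F)) \oplus (E \leftrightarrow A) = \text{True} \oplus \text{False} = \text{True}
(((E \lor D) \leftrightarrow (A \leftrightarrow F)) \to (D \oplus E)) \oplus (((A \leftrightarrow F) \oplus (D \oplus F)) \oplus (E \leftrightarrow A)) = \text{True} \oplus \text{True} = \text{False}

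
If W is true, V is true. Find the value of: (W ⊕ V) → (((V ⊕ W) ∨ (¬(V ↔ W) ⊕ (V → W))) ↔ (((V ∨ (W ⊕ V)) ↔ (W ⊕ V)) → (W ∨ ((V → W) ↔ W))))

W ⊕ V = True ⊕ True = False
V ⊕ W = True ⊕ True = False
V ↔ W = True ↔ True = True
¬(V ↔ W) = ¬True = False
V → W = True → True = True
¬(V ↔ W) ⊕ (V → W) = False ⊕ True = True
(V ⊕ W) ∨ (¬(V ↔ W) ⊕ (V → W)) = False ∨ True = True
W ⊕ V = True ⊕ True = False
V ∨ (W ⊕ V) = True ∨ False = True
W ⊕ V = True ⊕ True = False
(V ∨ (W ⊕ V)) ↔ (W ⊕ V) = True ↔ False = False
V → W = True → True = True
(V → W) ↔ W = True ↔ True = True
W ∨ ((V → W) ↔ W) = True ∨ True = True
((V ∨ (W ⊕ V)) ↔ (W ⊕ V)) → (W ∨ ((V → W) ↔ W)) = False → True = True
((V ⊕ W) ∨ (¬(V ↔ W) ⊕ (V → W))) ↔ (((V ∨ (W ⊕ V)) ↔ (W ⊕ V)) → (W ∨ ((V → W) ↔ W))) = True ↔ True = True
(W ⊕ V) → (((V ⊕ W) ∨ (¬(V ↔ W) ⊕ (V → W))) ↔ (((V ∨ (W ⊕ V)) ↔ (W ⊕ V)) → (W ∨ ((V → W) ↔ W)))) = False → True = True

True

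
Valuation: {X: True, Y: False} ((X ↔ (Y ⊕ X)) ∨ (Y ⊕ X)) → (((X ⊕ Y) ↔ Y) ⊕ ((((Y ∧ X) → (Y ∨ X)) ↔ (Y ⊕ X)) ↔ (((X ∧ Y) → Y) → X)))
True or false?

Y ⊕ X = False ⊕ True = True
X ↔ (Y ⊕ X) = True ↔ True = True
Y ⊕ X = False ⊕ True = True
(X ↔ (Y ⊕ X)) ∨ (Y ⊕ X) = True ∨ True = True
X ⊕ Y = True ⊕ False = True
(X ⊕ Y) ↔ Y = True ↔ False = False
Y ∧ X = False ∧ True = False
Y ∨ X = False ∨ True = True
(Y ∧ X) → (Y ∨ X) = False → True = True
Y ⊕ X = False ⊕ True = True
((Y ∧ X) → (Y ∨ X)) ↔ (Y ⊕ X) = True ↔ True = True
X ∧ Y = True ∧ False = False
(X ∧ Y) → Y = False → False = True
((X ∧ Y) → Y) → X = True → True = True
(((Y ∧ X) → (Y ∨ X)) ↔ (Y ⊕ X)) ↔ (((X ∧ Y) → Y) → X) = True ↔ True = True
((X ⊕ Y) ↔ Y) ⊕ ((((Y ∧ X) → (Y ∨ X)) ↔ (Y ⊕ X)) ↔ (((X ∧ Y) → Y) → X)) = False ⊕ True = True
((X ↔ (Y ⊕ X)) ∨ (Y ⊕ X)) → (((X ⊕ Y) ↔ Y) ⊕ ((((Y ∧ X) → (Y ∨ X)) ↔ (Y ⊕ X)) ↔ (((X ∧ Y) → Y) → X))) = True → True = True

True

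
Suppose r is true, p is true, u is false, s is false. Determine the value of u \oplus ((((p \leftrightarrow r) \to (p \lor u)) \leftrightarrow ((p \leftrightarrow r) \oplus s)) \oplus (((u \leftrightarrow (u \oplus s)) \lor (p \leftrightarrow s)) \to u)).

\text{True}

Substituting r=\text{True}, p=\text{True}, u=\text{False}, s=\text{False}:
p \leftrightarrow r = \text{True} \leftrightarrow \text{True} = \text{True}
p \lor u = \text{True} \lor \text{False} = \text{True}
(p \leftrightarrow r) \to (p \lor u) = \text{True} \to \text{True} = \text{True}
p \leftrightarrow r = \text{True} \leftrightarrow \text{True} = \text{True}
(p \leftrightarrow r) \oplus s = \text{True} \oplus \text{False} = \text{True}
((p \leftrightarrow r) \to (p \lor u)) \leftrightarrow ((p \leftrightarrow r) \oplus s) = \text{True} \leftrightarrow \text{True} = \text{True}
u \oplus s = \text{False} \oplus \text{False} = \text{False}
u \leftrightarrow (u \oplus s) = \text{False} \leftrightarrow \text{False} = \text{True}
p \leftrightarrow s = \text{True} \leftrightarrow \text{False} = \text{False}
(u \leftrightarrow (u \oplus s)) \lor (p \leftrightarrow s) = \text{True} \lor \text{False} = \text{True}
((u \leftrightarrow (u \oplus s)) \lor (p \leftrightarrow s)) \to u = \text{True} \to \text{False} = \text{False}
(((p \leftrightarrow r) \to (p \lor u)) \leftrightarrow ((p \leftrightarrow r) \oplus s)) \oplus (((u \leftrightarrow (u \oplus s)) \lor (p \leftrightarrow s)) \to u) = \text{True} \oplus \text{False} = \text{True}
u \oplus ((((p \leftrightarrow r) \to (p \lor u)) \leftrightarrow ((p \leftrightarrow r) \oplus s)) \oplus (((u \leftrightarrow (u \oplus s)) \lor (p \leftrightarrow s)) \to u)) = \text{False} \oplus \text{True} = \text{True}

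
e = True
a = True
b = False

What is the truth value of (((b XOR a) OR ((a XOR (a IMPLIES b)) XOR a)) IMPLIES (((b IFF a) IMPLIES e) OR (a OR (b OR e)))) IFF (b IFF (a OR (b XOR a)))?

False

b XOR a = False XOR True = True
a IMPLIES b = True IMPLIES False = False
a XOR (a IMPLIES b) = True XOR False = True
(a XOR (a IMPLIES b)) XOR a = True XOR True = False
(b XOR a) OR ((a XOR (a IMPLIES b)) XOR a) = True OR False = True
b IFF a = False IFF True = False
(b IFF a) IMPLIES e = False IMPLIES True = True
b OR e = False OR True = True
a OR (b OR e) = True OR True = True
((b IFF a) IMPLIES e) OR (a OR (b OR e)) = True OR True = True
((b XOR a) OR ((a XOR (a IMPLIES b)) XOR a)) IMPLIES (((b IFF a) IMPLIES e) OR (a OR (b OR e))) = True IMPLIES True = True
b XOR a = False XOR True = True
a OR (b XOR a) = True OR True = True
b IFF (a OR (b XOR a)) = False IFF True = False
(((b XOR a) OR ((a XOR (a IMPLIES b)) XOR a)) IMPLIES (((b IFF a) IMPLIES e) OR (a OR (b OR e)))) IFF (b IFF (a OR (b XOR a))) = True IFF False = False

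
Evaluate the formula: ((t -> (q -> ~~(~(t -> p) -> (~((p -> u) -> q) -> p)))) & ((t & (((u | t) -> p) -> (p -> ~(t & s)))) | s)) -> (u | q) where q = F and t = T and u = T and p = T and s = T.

T

t -> p = T -> T = T
~(t -> p) = ~T = F
p -> u = T -> T = T
(p -> u) -> q = T -> F = F
~((p -> u) -> q) = ~F = T
~((p -> u) -> q) -> p = T -> T = T
~(t -> p) -> (~((p -> u) -> q) -> p) = F -> T = T
~(~(t -> p) -> (~((p -> u) -> q) -> p)) = ~T = F
~~(~(t -> p) -> (~((p -> u) -> q) -> p)) = ~F = T
q -> ~~(~(t -> p) -> (~((p -> u) -> q) -> p)) = F -> T = T
t -> (q -> ~~(~(t -> p) -> (~((p -> u) -> q) -> p))) = T -> T = T
u | t = T | T = T
(u | t) -> p = T -> T = T
t & s = T & T = T
~(t & s) = ~T = F
p -> ~(t & s) = T -> F = F
((u | t) -> p) -> (p -> ~(t & s)) = T -> F = F
t & (((u | t) -> p) -> (p -> ~(t & s))) = T & F = F
(t & (((u | t) -> p) -> (p -> ~(t & s)))) | s = F | T = T
(t -> (q -> ~~(~(t -> p) -> (~((p -> u) -> q) -> p)))) & ((t & (((u | t) -> p) -> (p -> ~(t & s)))) | s) = T & T = T
u | q = T | F = T
((t -> (q -> ~~(~(t -> p) -> (~((p -> u) -> q) -> p)))) & ((t & (((u | t) -> p) -> (p -> ~(t & s)))) | s)) -> (u | q) = T -> T = T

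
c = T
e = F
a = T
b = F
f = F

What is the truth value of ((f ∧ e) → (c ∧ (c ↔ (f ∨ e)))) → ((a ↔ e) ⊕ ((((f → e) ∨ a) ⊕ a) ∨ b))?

f ∧ e = F ∧ F = F
f ∨ e = F ∨ F = F
c ↔ (f ∨ e) = T ↔ F = F
c ∧ (c ↔ (f ∨ e)) = T ∧ F = F
(f ∧ e) → (c ∧ (c ↔ (f ∨ e))) = F → F = T
a ↔ e = T ↔ F = F
f → e = F → F = T
(f → e) ∨ a = T ∨ T = T
((f → e) ∨ a) ⊕ a = T ⊕ T = F
(((f → e) ∨ a) ⊕ a) ∨ b = F ∨ F = F
(a ↔ e) ⊕ ((((f → e) ∨ a) ⊕ a) ∨ b) = F ⊕ F = F
((f ∧ e) → (c ∧ (c ↔ (f ∨ e)))) → ((a ↔ e) ⊕ ((((f → e) ∨ a) ⊕ a) ∨ b)) = T → F = F

F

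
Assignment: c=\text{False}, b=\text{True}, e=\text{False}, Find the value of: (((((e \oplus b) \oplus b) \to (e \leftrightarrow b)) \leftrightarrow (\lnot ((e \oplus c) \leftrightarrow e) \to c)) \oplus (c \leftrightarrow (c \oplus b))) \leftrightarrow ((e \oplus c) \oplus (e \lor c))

Substituting c=\text{False}, b=\text{True}, e=\text{False}:
e \oplus b = \text{False} \oplus \text{True} = \text{True}
(e \oplus b) \oplus b = \text{True} \oplus \text{True} = \text{False}
e \leftrightarrow b = \text{False} \leftrightarrow \text{True} = \text{False}
((e \oplus b) \oplus b) \to (e \leftrightarrow b) = \text{False} \to \text{False} = \text{True}
e \oplus c = \text{False} \oplus \text{False} = \text{False}
(e \oplus c) \leftrightarrow e = \text{False} \leftrightarrow \text{False} = \text{True}
\lnot ((e \oplus c) \leftrightarrow e) = \lnot \text{True} = \text{False}
\lnot ((e \oplus c) \leftrightarrow e) \to c = \text{False} \to \text{False} = \text{True}
(((e \oplus b) \oplus b) \to (e \leftrightarrow b)) \leftrightarrow (\lnot ((e \oplus c) \leftrightarrow e) \to c) = \text{True} \leftrightarrow \text{True} = \text{True}
c \oplus b = \text{False} \oplus \text{True} = \text{True}
c \leftrightarrow (c \oplus b) = \text{False} \leftrightarrow \text{True} = \text{False}
((((e \oplus b) \oplus b) \to (e \leftrightarrow b)) \leftrightarrow (\lnot ((e \oplus c) \leftrightarrow e) \to c)) \oplus (c \leftrightarrow (c \oplus b)) = \text{True} \oplus \text{False} = \text{True}
e \oplus c = \text{False} \oplus \text{False} = \text{False}
e \lor c = \text{False} \lor \text{False} = \text{False}
(e \oplus c) \oplus (e \lor c) = \text{False} \oplus \text{False} = \text{False}
(((((e \oplus b) \oplus b) \to (e \leftrightarrow b)) \leftrightarrow (\lnot ((e \oplus c) \leftrightarrow e) \to c)) \oplus (c \leftrightarrow (c \oplus b))) \leftrightarrow ((e \oplus c) \oplus (e \lor c)) = \text{True} \leftrightarrow \text{False} = \text{False}

\text{False}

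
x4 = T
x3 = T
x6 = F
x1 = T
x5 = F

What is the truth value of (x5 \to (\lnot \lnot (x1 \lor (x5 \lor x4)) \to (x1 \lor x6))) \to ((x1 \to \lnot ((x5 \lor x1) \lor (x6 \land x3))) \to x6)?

T

x5 \lor x4 = F \lor T = T
x1 \lor (x5 \lor x4) = T \lor T = T
\lnot (x1 \lor (x5 \lor x4)) = \lnot T = F
\lnot \lnot (x1 \lor (x5 \lor x4)) = \lnot F = T
x1 \lor x6 = T \lor F = T
\lnot \lnot (x1 \lor (x5 \lor x4)) \to (x1 \lor x6) = T \to T = T
x5 \to (\lnot \lnot (x1 \lor (x5 \lor x4)) \to (x1 \lor x6)) = F \to T = T
x5 \lor x1 = F \lor T = T
x6 \land x3 = F \land T = F
(x5 \lor x1) \lor (x6 \land x3) = T \lor F = T
\lnot ((x5 \lor x1) \lor (x6 \land x3)) = \lnot T = F
x1 \to \lnot ((x5 \lor x1) \lor (x6 \land x3)) = T \to F = F
(x1 \to \lnot ((x5 \lor x1) \lor (x6 \land x3))) \to x6 = F \to F = T
(x5 \to (\lnot \lnot (x1 \lor (x5 \lor x4)) \to (x1 \lor x6))) \to ((x1 \to \lnot ((x5 \lor x1) \lor (x6 \land x3))) \to x6) = T \to T = T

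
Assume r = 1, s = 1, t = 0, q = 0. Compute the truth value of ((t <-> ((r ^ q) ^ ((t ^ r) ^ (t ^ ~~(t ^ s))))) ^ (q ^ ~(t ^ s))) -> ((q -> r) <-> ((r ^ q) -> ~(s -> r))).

r ^ q = 1 ^ 0 = 1
t ^ r = 0 ^ 1 = 1
t ^ s = 0 ^ 1 = 1
~(t ^ s) = ~1 = 0
~~(t ^ s) = ~0 = 1
t ^ ~~(t ^ s) = 0 ^ 1 = 1
(t ^ r) ^ (t ^ ~~(t ^ s)) = 1 ^ 1 = 0
(r ^ q) ^ ((t ^ r) ^ (t ^ ~~(t ^ s))) = 1 ^ 0 = 1
t <-> ((r ^ q) ^ ((t ^ r) ^ (t ^ ~~(t ^ s)))) = 0 <-> 1 = 0
t ^ s = 0 ^ 1 = 1
~(t ^ s) = ~1 = 0
q ^ ~(t ^ s) = 0 ^ 0 = 0
(t <-> ((r ^ q) ^ ((t ^ r) ^ (t ^ ~~(t ^ s))))) ^ (q ^ ~(t ^ s)) = 0 ^ 0 = 0
q -> r = 0 -> 1 = 1
r ^ q = 1 ^ 0 = 1
s -> r = 1 -> 1 = 1
~(s -> r) = ~1 = 0
(r ^ q) -> ~(s -> r) = 1 -> 0 = 0
(q -> r) <-> ((r ^ q) -> ~(s -> r)) = 1 <-> 0 = 0
((t <-> ((r ^ q) ^ ((t ^ r) ^ (t ^ ~~(t ^ s))))) ^ (q ^ ~(t ^ s))) -> ((q -> r) <-> ((r ^ q) -> ~(s -> r))) = 0 -> 0 = 1

1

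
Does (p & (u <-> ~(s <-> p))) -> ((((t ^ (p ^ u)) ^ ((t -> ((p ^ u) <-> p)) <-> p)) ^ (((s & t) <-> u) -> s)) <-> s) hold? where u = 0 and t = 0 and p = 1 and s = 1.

1

Substituting u=0, t=0, p=1, s=1:
s <-> p = 1 <-> 1 = 1
~(s <-> p) = ~1 = 0
u <-> ~(s <-> p) = 0 <-> 0 = 1
p & (u <-> ~(s <-> p)) = 1 & 1 = 1
p ^ u = 1 ^ 0 = 1
t ^ (p ^ u) = 0 ^ 1 = 1
p ^ u = 1 ^ 0 = 1
(p ^ u) <-> p = 1 <-> 1 = 1
t -> ((p ^ u) <-> p) = 0 -> 1 = 1
(t -> ((p ^ u) <-> p)) <-> p = 1 <-> 1 = 1
(t ^ (p ^ u)) ^ ((t -> ((p ^ u) <-> p)) <-> p) = 1 ^ 1 = 0
s & t = 1 & 0 = 0
(s & t) <-> u = 0 <-> 0 = 1
((s & t) <-> u) -> s = 1 -> 1 = 1
((t ^ (p ^ u)) ^ ((t -> ((p ^ u) <-> p)) <-> p)) ^ (((s & t) <-> u) -> s) = 0 ^ 1 = 1
(((t ^ (p ^ u)) ^ ((t -> ((p ^ u) <-> p)) <-> p)) ^ (((s & t) <-> u) -> s)) <-> s = 1 <-> 1 = 1
(p & (u <-> ~(s <-> p))) -> ((((t ^ (p ^ u)) ^ ((t -> ((p ^ u) <-> p)) <-> p)) ^ (((s & t) <-> u) -> s)) <-> s) = 1 -> 1 = 1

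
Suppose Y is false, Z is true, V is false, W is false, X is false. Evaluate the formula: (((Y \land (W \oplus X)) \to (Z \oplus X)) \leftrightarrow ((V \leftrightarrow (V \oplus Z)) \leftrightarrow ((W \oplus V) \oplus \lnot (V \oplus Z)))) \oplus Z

\text{False}

W \oplus X = \text{False} \oplus \text{False} = \text{False}
Y \land (W \oplus X) = \text{False} \land \text{False} = \text{False}
Z \oplus X = \text{True} \oplus \text{False} = \text{True}
(Y \land (W \oplus X)) \to (Z \oplus X) = \text{False} \to \text{True} = \text{True}
V \oplus Z = \text{False} \oplus \text{True} = \text{True}
V \leftrightarrow (V \oplus Z) = \text{False} \leftrightarrow \text{True} = \text{False}
W \oplus V = \text{False} \oplus \text{False} = \text{False}
V \oplus Z = \text{False} \oplus \text{True} = \text{True}
\lnot (V \oplus Z) = \lnot \text{True} = \text{False}
(W \oplus V) \oplus \lnot (V \oplus Z) = \text{False} \oplus \text{False} = \text{False}
(V \leftrightarrow (V \oplus Z)) \leftrightarrow ((W \oplus V) \oplus \lnot (V \oplus Z)) = \text{False} \leftrightarrow \text{False} = \text{True}
((Y \land (W \oplus X)) \to (Z \oplus X)) \leftrightarrow ((V \leftrightarrow (V \oplus Z)) \leftrightarrow ((W \oplus V) \oplus \lnot (V \oplus Z))) = \text{True} \leftrightarrow \text{True} = \text{True}
(((Y \land (W \oplus X)) \to (Z \oplus X)) \leftrightarrow ((V \leftrightarrow (V \oplus Z)) \leftrightarrow ((W \oplus V) \oplus \lnot (V \oplus Z)))) \oplus Z = \text{True} \oplus \text{True} = \text{False}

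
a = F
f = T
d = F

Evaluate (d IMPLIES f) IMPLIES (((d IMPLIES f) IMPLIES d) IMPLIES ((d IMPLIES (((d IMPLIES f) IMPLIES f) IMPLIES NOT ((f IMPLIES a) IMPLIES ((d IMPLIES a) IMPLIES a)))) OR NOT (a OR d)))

T

Substituting a=F, f=T, d=F:
d IMPLIES f = F IMPLIES T = T
d IMPLIES f = F IMPLIES T = T
(d IMPLIES f) IMPLIES d = T IMPLIES F = F
d IMPLIES f = F IMPLIES T = T
(d IMPLIES f) IMPLIES f = T IMPLIES T = T
f IMPLIES a = T IMPLIES F = F
d IMPLIES a = F IMPLIES F = T
(d IMPLIES a) IMPLIES a = T IMPLIES F = F
(f IMPLIES a) IMPLIES ((d IMPLIES a) IMPLIES a) = F IMPLIES F = T
NOT ((f IMPLIES a) IMPLIES ((d IMPLIES a) IMPLIES a)) = NOT T = F
((d IMPLIES f) IMPLIES f) IMPLIES NOT ((f IMPLIES a) IMPLIES ((d IMPLIES a) IMPLIES a)) = T IMPLIES F = F
d IMPLIES (((d IMPLIES f) IMPLIES f) IMPLIES NOT ((f IMPLIES a) IMPLIES ((d IMPLIES a) IMPLIES a))) = F IMPLIES F = T
a OR d = F OR F = F
NOT (a OR d) = NOT F = T
(d IMPLIES (((d IMPLIES f) IMPLIES f) IMPLIES NOT ((f IMPLIES a) IMPLIES ((d IMPLIES a) IMPLIES a)))) OR NOT (a OR d) = T OR T = T
((d IMPLIES f) IMPLIES d) IMPLIES ((d IMPLIES (((d IMPLIES f) IMPLIES f) IMPLIES NOT ((f IMPLIES a) IMPLIES ((d IMPLIES a) IMPLIES a)))) OR NOT (a OR d)) = F IMPLIES T = T
(d IMPLIES f) IMPLIES (((d IMPLIES f) IMPLIES d) IMPLIES ((d IMPLIES (((d IMPLIES f) IMPLIES f) IMPLIES NOT ((f IMPLIES a) IMPLIES ((d IMPLIES a) IMPLIES a)))) OR NOT (a OR d))) = T IMPLIES T = T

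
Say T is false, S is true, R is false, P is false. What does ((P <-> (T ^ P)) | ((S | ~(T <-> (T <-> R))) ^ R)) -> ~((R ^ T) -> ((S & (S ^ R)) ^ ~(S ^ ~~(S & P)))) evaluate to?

T ^ P = False ^ False = False
P <-> (T ^ P) = False <-> False = True
T <-> R = False <-> False = True
T <-> (T <-> R) = False <-> True = False
~(T <-> (T <-> R)) = ~False = True
S | ~(T <-> (T <-> R)) = True | True = True
(S | ~(T <-> (T <-> R))) ^ R = True ^ False = True
(P <-> (T ^ P)) | ((S | ~(T <-> (T <-> R))) ^ R) = True | True = True
R ^ T = False ^ False = False
S ^ R = True ^ False = True
S & (S ^ R) = True & True = True
S & P = True & False = False
~(S & P) = ~False = True
~~(S & P) = ~True = False
S ^ ~~(S & P) = True ^ False = True
~(S ^ ~~(S & P)) = ~True = False
(S & (S ^ R)) ^ ~(S ^ ~~(S & P)) = True ^ False = True
(R ^ T) -> ((S & (S ^ R)) ^ ~(S ^ ~~(S & P))) = False -> True = True
~((R ^ T) -> ((S & (S ^ R)) ^ ~(S ^ ~~(S & P)))) = ~True = False
((P <-> (T ^ P)) | ((S | ~(T <-> (T <-> R))) ^ R)) -> ~((R ^ T) -> ((S & (S ^ R)) ^ ~(S ^ ~~(S & P)))) = True -> False = False

False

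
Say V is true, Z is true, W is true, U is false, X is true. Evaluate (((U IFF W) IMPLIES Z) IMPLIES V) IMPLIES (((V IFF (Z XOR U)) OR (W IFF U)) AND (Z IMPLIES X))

T

Substituting V=T, Z=T, W=T, U=F, X=T:
U IFF W = F IFF T = F
(U IFF W) IMPLIES Z = F IMPLIES T = T
((U IFF W) IMPLIES Z) IMPLIES V = T IMPLIES T = T
Z XOR U = T XOR F = T
V IFF (Z XOR U) = T IFF T = T
W IFF U = T IFF F = F
(V IFF (Z XOR U)) OR (W IFF U) = T OR F = T
Z IMPLIES X = T IMPLIES T = T
((V IFF (Z XOR U)) OR (W IFF U)) AND (Z IMPLIES X) = T AND T = T
(((U IFF W) IMPLIES Z) IMPLIES V) IMPLIES (((V IFF (Z XOR U)) OR (W IFF U)) AND (Z IMPLIES X)) = T IMPLIES T = T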